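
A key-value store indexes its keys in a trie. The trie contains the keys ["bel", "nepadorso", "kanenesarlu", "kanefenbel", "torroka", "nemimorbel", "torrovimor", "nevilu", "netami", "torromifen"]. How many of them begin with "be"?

1

Walk to "be"; the words in its subtree are exactly those with that prefix.
Words under "be": bel
Count: 1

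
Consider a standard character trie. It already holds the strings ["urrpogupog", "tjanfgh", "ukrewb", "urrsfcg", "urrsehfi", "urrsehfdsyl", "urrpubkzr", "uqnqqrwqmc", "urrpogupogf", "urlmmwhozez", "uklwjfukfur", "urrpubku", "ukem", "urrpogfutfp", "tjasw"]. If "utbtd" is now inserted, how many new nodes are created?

4

The longest prefix of "utbtd" already in the trie is "u" (length 1).
So 5 − 1 = 4 new nodes.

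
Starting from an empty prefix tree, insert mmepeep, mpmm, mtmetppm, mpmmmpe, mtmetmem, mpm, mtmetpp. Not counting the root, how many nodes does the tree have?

Trie structure (* marks end of a word):
(root)
└─ m
   ├─ m
   │  └─ e
   │     └─ p
   │        └─ e
   │           └─ e
   │              └─ p *
   ├─ p
   │  └─ m *
   │     └─ m *
   │        └─ m
   │           └─ p
   │              └─ e *
   └─ t
      └─ m
         └─ e
            └─ t
               ├─ m
               │  └─ e
               │     └─ m *
               └─ p
                  └─ p *
                     └─ m *
Counting every labelled node above: 23.

23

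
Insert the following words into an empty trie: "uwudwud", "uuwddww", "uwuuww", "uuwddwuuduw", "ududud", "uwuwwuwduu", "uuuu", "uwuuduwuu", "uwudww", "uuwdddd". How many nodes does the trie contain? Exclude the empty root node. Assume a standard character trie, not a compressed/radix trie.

Count nodes per top-level branch (shared prefixes stored once):
  'u'-branch (ududud, uuuu, uuwdddd, uuwddwuuduw, uuwddww, uwudwud, uwudww, uwuuduwuu, uwuuww, uwuwwuwduu): 43 nodes
Sum: 43

43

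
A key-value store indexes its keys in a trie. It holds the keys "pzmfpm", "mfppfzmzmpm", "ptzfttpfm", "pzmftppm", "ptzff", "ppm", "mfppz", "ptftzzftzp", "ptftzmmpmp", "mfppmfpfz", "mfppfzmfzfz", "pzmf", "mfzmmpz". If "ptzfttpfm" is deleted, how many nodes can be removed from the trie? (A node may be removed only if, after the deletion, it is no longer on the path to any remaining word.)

5

After clearing the end-marker at "ptzfttpfm", prune upward until reaching a node still needed by another word.
The suffix "ttpfm" (5 nodes) is used only by "ptzfttpfm"; the node for "ptzf" still has the child "f", so pruning stops there.
Nodes removed: 5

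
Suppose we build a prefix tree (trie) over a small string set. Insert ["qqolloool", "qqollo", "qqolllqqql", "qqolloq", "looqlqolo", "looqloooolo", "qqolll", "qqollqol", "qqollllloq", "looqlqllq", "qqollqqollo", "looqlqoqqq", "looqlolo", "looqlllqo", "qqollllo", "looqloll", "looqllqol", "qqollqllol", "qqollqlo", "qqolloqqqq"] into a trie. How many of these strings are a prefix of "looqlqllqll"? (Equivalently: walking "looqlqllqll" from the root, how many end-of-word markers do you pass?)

Check each prefix of "looqlqllqll" against the stored set — each match is an end-marker on the path.
Prefixes of the query that are stored words: "looqlqllq"
Count: 1

1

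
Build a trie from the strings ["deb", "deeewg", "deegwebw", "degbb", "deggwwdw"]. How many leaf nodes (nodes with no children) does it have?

5

Leaves are exactly the stored words that no other stored word extends.
Those words: "deb", "deeewg", "deegwebw", "degbb", "deggwwdw"
Leaf count: 5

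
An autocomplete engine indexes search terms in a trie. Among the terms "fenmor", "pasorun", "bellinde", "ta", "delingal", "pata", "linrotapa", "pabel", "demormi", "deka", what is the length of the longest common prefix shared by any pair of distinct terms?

Equivalently: take the maximum, over all pairs, of their longest common prefix length.
e.g. "deka" and "delingal" share the prefix "de" of length 2; no pair shares a longer one.
Longest shared-prefix length: 2

2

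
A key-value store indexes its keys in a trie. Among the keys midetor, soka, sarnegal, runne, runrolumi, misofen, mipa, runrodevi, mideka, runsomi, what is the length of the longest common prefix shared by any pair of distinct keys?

5

Equivalently: take the maximum, over all pairs, of their longest common prefix length.
e.g. "runrodevi" and "runrolumi" share the prefix "runro" of length 5; no pair shares a longer one.
Longest shared-prefix length: 5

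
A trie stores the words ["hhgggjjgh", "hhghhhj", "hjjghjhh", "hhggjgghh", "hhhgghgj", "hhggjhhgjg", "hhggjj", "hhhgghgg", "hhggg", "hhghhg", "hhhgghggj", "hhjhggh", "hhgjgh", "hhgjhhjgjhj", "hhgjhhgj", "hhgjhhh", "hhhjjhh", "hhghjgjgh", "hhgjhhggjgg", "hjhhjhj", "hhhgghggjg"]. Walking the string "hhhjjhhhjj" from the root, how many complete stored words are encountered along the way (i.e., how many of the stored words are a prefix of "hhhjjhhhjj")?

1

Check each prefix of "hhhjjhhhjj" against the stored set — each match is an end-marker on the path.
Prefixes of the query that are stored words: "hhhjjhh"
Count: 1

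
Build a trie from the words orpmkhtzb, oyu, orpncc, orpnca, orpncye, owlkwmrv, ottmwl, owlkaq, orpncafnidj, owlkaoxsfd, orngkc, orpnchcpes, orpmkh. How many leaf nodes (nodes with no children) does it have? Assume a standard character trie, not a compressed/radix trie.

Leaves are exactly the stored words that no other stored word extends.
Those words: "orngkc", "orpmkhtzb", "orpncafnidj", "orpncc", "orpnchcpes", "orpncye", "ottmwl", "owlkaoxsfd", "owlkaq", "owlkwmrv", "oyu"
Leaf count: 11

11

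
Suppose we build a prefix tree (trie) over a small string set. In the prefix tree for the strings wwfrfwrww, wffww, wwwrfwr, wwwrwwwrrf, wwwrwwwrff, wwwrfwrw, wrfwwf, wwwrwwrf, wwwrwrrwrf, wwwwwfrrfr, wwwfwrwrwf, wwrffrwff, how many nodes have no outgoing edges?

A leaf is a node with no children — equivalently, the end of a word that is not a proper prefix of any other stored word.
Those words: "wffww", "wrfwwf", "wwfrfwrww", "wwrffrwff", "wwwfwrwrwf", "wwwrfwrw", "wwwrwrrwrf", "wwwrwwrf", "wwwrwwwrff", "wwwrwwwrrf", "wwwwwfrrfr"
Leaf count: 11

11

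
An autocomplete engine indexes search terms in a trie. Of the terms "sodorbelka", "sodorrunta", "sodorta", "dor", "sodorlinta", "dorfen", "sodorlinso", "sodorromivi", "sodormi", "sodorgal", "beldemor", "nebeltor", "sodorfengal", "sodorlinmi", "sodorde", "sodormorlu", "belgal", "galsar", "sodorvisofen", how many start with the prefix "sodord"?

1

Filter for entries beginning with "sodord":
Words under "sodord": sodorde
Count: 1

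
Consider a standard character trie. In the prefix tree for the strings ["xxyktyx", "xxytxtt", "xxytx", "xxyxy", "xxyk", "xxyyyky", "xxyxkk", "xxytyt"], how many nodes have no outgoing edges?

6

A leaf is a node with no children — equivalently, the end of a word that is not a proper prefix of any other stored word.
Those words: "xxyktyx", "xxytxtt", "xxytyt", "xxyxkk", "xxyxy", "xxyyyky"
Leaf count: 6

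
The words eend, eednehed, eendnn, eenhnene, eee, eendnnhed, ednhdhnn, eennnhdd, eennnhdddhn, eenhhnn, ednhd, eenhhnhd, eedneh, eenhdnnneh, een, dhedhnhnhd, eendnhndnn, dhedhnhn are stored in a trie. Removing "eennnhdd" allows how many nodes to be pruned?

0

A node on "eennnhdd"'s path can go only if nothing else ends at it or branches off below it.
Every node on "eennnhdd" is still needed (e.g. by "eennnhdddhn"), so nothing is freed.
Nodes removed: 0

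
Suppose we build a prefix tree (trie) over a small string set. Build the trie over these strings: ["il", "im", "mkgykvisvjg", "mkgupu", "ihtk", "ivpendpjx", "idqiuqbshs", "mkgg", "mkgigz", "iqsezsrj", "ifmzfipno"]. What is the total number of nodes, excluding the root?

56

For each word, the new-node count is its length minus the longest prefix already in the trie:
  "il" → 2 new (i, l)
  "im" → prefix "i" already present; 1 new (m)
  "mkgykvisvjg" → 11 new (m, k, g, y, k, v, i, s, v, j, g)
  "mkgupu" → prefix "mkg" already present; 3 new (u, p, u)
  "ihtk" → prefix "i" already present; 3 new (h, t, k)
  "ivpendpjx" → prefix "i" already present; 8 new (v, p, e, n, d, p, j, x)
  "idqiuqbshs" → prefix "i" already present; 9 new (d, q, i, u, q, b, s, h, s)
  "mkgg" → prefix "mkg" already present; 1 new (g)
  "mkgigz" → prefix "mkg" already present; 3 new (i, g, z)
  "iqsezsrj" → prefix "i" already present; 7 new (q, s, e, z, s, r, j)
  "ifmzfipno" → prefix "i" already present; 8 new (f, m, z, f, i, p, n, o)
Total nodes = 2 + 1 + 11 + 3 + 3 + 8 + 9 + 1 + 3 + 7 + 8 = 56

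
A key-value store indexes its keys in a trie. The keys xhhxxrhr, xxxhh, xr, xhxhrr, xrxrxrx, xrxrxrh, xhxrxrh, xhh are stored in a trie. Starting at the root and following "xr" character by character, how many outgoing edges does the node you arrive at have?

1

Follow the path "xr" to its node, then look at its outgoing edges.
Characters that immediately follow "xr" among the stored strings: {x}.
That node has 1 child edge.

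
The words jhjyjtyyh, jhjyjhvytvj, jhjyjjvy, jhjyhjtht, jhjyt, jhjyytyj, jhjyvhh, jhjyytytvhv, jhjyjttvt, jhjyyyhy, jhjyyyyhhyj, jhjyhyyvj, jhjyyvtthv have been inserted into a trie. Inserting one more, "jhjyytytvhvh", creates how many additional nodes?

Walking "jhjyytytvhvh" from the root, the first 11 characters ("jhjyytytvhv") follow existing edges; "h" is the first miss.
Each of the 1 remaining characters creates one node.

1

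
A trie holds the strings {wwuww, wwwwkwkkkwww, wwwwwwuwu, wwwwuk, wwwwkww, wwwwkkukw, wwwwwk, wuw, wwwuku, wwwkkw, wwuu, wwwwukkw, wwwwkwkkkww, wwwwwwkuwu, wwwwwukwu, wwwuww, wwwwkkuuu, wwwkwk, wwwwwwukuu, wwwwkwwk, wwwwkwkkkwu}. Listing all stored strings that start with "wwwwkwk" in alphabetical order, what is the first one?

Words with prefix "wwwwkwk", in lexicographic order: "wwwwkwkkkwu", "wwwwkwkkkww", "wwwwkwkkkwww"
Position 1: wwwwkwkkkwu

wwwwkwkkkwu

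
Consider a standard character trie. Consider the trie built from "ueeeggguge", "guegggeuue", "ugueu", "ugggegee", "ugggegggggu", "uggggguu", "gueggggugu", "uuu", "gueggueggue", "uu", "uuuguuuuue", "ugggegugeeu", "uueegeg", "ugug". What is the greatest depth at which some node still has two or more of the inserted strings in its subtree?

6

Equivalently: take the maximum, over all pairs, of their longest common prefix length.
e.g. "guegggeuue" and "gueggggugu" share the prefix "gueggg" of length 6; no pair shares a longer one.
Longest shared-prefix length: 6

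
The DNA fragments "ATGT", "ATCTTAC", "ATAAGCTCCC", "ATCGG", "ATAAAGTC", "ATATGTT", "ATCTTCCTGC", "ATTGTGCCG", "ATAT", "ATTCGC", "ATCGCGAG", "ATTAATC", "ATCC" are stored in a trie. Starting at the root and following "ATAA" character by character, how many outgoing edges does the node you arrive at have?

2

The children of the "ATAA" node are the distinct next characters among strings starting with "ATAA".
Distinct next characters after "ATAA": A, G.
That node has 2 child edges.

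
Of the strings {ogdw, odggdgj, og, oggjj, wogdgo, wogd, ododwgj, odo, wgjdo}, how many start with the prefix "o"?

6

Filter for entries beginning with "o":
Words under "o": odggdgj, odo, ododwgj, og, ogdw, oggjj
Count: 6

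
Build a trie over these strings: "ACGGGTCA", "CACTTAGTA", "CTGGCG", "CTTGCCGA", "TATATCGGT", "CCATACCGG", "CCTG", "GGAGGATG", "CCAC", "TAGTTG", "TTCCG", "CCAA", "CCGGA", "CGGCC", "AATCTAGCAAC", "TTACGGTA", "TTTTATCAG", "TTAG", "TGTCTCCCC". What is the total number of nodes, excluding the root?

104

Insert word by word; a character creates a node only if that edge doesn't already exist:
  "ACGGGTCA" → 8 new (A, C, G, G, G, T, C, A)
  "CACTTAGTA" → 9 new (C, A, C, T, T, A, G, T, A)
  "CTGGCG" → prefix "C" already present; 5 new (T, G, G, C, G)
  "CTTGCCGA" → prefix "CT" already present; 6 new (T, G, C, C, G, A)
  "TATATCGGT" → 9 new (T, A, T, A, T, C, G, G, T)
  "CCATACCGG" → prefix "C" already present; 8 new (C, A, T, A, C, C, G, G)
  "CCTG" → prefix "CC" already present; 2 new (T, G)
  "GGAGGATG" → 8 new (G, G, A, G, G, A, T, G)
  "CCAC" → prefix "CCA" already present; 1 new (C)
  "TAGTTG" → prefix "TA" already present; 4 new (G, T, T, G)
  "TTCCG" → prefix "T" already present; 4 new (T, C, C, G)
  "CCAA" → prefix "CCA" already present; 1 new (A)
  "CCGGA" → prefix "CC" already present; 3 new (G, G, A)
  "CGGCC" → prefix "C" already present; 4 new (G, G, C, C)
  "AATCTAGCAAC" → prefix "A" already present; 10 new (A, T, C, T, A, G, C, A, A, C)
  "TTACGGTA" → prefix "TT" already present; 6 new (A, C, G, G, T, A)
  "TTTTATCAG" → prefix "TT" already present; 7 new (T, T, A, T, C, A, G)
  "TTAG" → prefix "TTA" already present; 1 new (G)
  "TGTCTCCCC" → prefix "T" already present; 8 new (G, T, C, T, C, C, C, C)
Total nodes = 8 + 9 + 5 + 6 + 9 + 8 + 2 + 8 + 1 + 4 + 4 + 1 + 3 + 4 + 10 + 6 + 7 + 1 + 8 = 104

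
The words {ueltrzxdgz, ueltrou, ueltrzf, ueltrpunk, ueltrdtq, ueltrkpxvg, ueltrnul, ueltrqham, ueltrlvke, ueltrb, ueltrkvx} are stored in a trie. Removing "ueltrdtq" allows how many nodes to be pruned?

3

After clearing the end-marker at "ueltrdtq", prune upward until reaching a node still needed by another word.
The suffix "dtq" (3 nodes) is used only by "ueltrdtq"; the node for "ueltr" still has the child "z", so pruning stops there.
Nodes removed: 3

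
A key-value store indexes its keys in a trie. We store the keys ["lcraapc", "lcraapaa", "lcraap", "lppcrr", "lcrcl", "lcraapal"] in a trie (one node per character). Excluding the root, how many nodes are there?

17

Trie structure (* marks end of a word):
(root)
└─ l
   ├─ c
   │  └─ r
   │     ├─ a
   │     │  └─ a
   │     │     └─ p *
   │     │        ├─ a
   │     │        │  ├─ a *
   │     │        │  └─ l *
   │     │        └─ c *
   │     └─ c
   │        └─ l *
   └─ p
      └─ p
         └─ c
            └─ r
               └─ r *
Counting every labelled node above: 17.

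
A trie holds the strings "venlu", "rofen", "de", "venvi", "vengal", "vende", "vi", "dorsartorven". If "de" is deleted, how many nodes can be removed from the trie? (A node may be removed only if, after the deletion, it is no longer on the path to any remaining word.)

After clearing the end-marker at "de", prune upward until reaching a node still needed by another word.
The suffix "e" (1 node) is used only by "de"; the node for "d" still has the child "o", so pruning stops there.
Nodes removed: 1

1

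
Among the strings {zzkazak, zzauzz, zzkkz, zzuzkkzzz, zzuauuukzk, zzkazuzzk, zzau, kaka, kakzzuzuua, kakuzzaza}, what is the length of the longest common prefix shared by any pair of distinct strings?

Look for the deepest trie node that still has at least two words in its subtree.
e.g. "zzkazak" and "zzkazuzzk" share the prefix "zzkaz" of length 5; no pair shares a longer one.
Longest shared-prefix length: 5

5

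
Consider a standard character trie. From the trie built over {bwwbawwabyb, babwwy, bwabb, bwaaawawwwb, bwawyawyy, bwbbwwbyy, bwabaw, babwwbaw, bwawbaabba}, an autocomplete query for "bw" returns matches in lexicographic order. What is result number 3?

bwabb

Words with prefix "bw", in lexicographic order: "bwaaawawwwb", "bwabaw", "bwabb", "bwawbaabba", "bwawyawyy", "bwbbwwbyy", "bwwbawwabyb"
The 3rd is bwabb.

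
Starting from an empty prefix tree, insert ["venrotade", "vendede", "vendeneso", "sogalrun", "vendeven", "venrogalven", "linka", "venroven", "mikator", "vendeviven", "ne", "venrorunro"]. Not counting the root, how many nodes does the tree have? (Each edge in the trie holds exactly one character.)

60

For each word, the new-node count is its length minus the longest prefix already in the trie:
  "venrotade" → 9 new (v, e, n, r, o, t, a, d, e)
  "vendede" → prefix "ven" already present; 4 new (d, e, d, e)
  "vendeneso" → prefix "vende" already present; 4 new (n, e, s, o)
  "sogalrun" → 8 new (s, o, g, a, l, r, u, n)
  "vendeven" → prefix "vende" already present; 3 new (v, e, n)
  "venrogalven" → prefix "venro" already present; 6 new (g, a, l, v, e, n)
  "linka" → 5 new (l, i, n, k, a)
  "venroven" → prefix "venro" already present; 3 new (v, e, n)
  "mikator" → 7 new (m, i, k, a, t, o, r)
  "vendeviven" → prefix "vendev" already present; 4 new (i, v, e, n)
  "ne" → 2 new (n, e)
  "venrorunro" → prefix "venro" already present; 5 new (r, u, n, r, o)
Total nodes = 9 + 4 + 4 + 8 + 3 + 6 + 5 + 3 + 7 + 4 + 2 + 5 = 60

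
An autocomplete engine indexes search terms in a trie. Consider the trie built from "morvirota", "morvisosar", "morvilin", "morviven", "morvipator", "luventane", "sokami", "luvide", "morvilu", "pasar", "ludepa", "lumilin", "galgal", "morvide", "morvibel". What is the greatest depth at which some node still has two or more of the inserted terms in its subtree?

Look for the deepest trie node that still has at least two words in its subtree.
e.g. "morvilin" and "morvilu" share the prefix "morvil" of length 6; no pair shares a longer one.
Longest shared-prefix length: 6

6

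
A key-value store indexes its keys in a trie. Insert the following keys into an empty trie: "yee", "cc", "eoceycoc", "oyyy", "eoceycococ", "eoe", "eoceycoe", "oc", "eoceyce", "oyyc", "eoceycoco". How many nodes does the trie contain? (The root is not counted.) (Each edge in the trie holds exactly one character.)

24

Trie structure (* marks end of a word):
(root)
├─ c
│  └─ c *
├─ e
│  └─ o
│     ├─ c
│     │  └─ e
│     │     └─ y
│     │        └─ c
│     │           ├─ e *
│     │           └─ o
│     │              ├─ c *
│     │              │  └─ o *
│     │              │     └─ c *
│     │              └─ e *
│     └─ e *
├─ o
│  ├─ c *
│  └─ y
│     └─ y
│        ├─ c *
│        └─ y *
└─ y
   └─ e
      └─ e *
Counting every labelled node above: 24.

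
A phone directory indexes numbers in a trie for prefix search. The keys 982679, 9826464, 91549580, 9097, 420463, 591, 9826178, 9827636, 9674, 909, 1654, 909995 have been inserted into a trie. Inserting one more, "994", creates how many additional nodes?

2

The longest prefix of "994" already in the trie is "9" (length 1).
New nodes needed: |"994"| − 1 = 3 − 1 = 2.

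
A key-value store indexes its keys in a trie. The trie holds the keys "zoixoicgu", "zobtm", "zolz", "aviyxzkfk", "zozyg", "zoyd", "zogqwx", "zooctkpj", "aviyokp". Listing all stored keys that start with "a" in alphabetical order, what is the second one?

aviyxzkfk

Words with prefix "a", in lexicographic order: "aviyokp", "aviyxzkfk"
Position 2: aviyxzkfk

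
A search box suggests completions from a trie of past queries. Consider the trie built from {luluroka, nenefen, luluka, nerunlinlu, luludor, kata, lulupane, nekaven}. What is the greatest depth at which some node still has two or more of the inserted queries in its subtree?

4

The deepest shared node is where two words last agree before diverging.
"luludor" and "luluka" agree on "lulu" (4 characters) before diverging; nothing deeper is shared.
Longest shared-prefix length: 4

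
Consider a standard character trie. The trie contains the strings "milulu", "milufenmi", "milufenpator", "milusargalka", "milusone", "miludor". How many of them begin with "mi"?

Filter for entries beginning with "mi":
Words under "mi": miludor, milufenmi, milufenpator, milulu, milusargalka, milusone
Count: 6

6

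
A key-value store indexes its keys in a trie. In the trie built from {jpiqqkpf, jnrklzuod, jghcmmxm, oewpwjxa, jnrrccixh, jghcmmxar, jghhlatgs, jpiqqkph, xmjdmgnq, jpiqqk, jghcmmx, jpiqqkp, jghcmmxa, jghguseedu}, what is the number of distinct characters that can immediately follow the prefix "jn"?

1

The children of the "jn" node are the distinct next characters among strings starting with "jn".
Distinct next characters after "jn": r.
That node has 1 child edge.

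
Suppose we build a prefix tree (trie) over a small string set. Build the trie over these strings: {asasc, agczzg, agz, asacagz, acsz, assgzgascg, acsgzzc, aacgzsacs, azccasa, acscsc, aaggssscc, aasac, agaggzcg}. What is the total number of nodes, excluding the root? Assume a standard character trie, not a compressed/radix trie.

Trace insertions, counting only characters that open a new branch:
  "asasc" → 5 new (a, s, a, s, c)
  "agczzg" → prefix "a" already present; 5 new (g, c, z, z, g)
  "agz" → prefix "ag" already present; 1 new (z)
  "asacagz" → prefix "asa" already present; 4 new (c, a, g, z)
  "acsz" → prefix "a" already present; 3 new (c, s, z)
  "assgzgascg" → prefix "as" already present; 8 new (s, g, z, g, a, s, c, g)
  "acsgzzc" → prefix "acs" already present; 4 new (g, z, z, c)
  "aacgzsacs" → prefix "a" already present; 8 new (a, c, g, z, s, a, c, s)
  "azccasa" → prefix "a" already present; 6 new (z, c, c, a, s, a)
  "acscsc" → prefix "acs" already present; 3 new (c, s, c)
  "aaggssscc" → prefix "aa" already present; 7 new (g, g, s, s, s, c, c)
  "aasac" → prefix "aa" already present; 3 new (s, a, c)
  "agaggzcg" → prefix "ag" already present; 6 new (a, g, g, z, c, g)
Total nodes = 5 + 5 + 1 + 4 + 3 + 8 + 4 + 8 + 6 + 3 + 7 + 3 + 6 = 63

63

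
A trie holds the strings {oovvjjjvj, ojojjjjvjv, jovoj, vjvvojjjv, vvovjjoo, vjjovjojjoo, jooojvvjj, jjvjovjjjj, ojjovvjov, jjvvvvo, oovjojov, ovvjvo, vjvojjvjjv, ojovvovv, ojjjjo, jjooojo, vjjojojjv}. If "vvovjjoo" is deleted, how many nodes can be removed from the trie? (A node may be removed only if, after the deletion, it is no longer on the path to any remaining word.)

After clearing the end-marker at "vvovjjoo", prune upward until reaching a node still needed by another word.
The suffix "vovjjoo" (7 nodes) is used only by "vvovjjoo"; the node for "v" still has the child "j", so pruning stops there.
Nodes removed: 7

7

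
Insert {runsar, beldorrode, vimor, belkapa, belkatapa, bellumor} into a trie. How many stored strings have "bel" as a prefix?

Traverse to the node for "bel", then collect every word in that subtree.
Words under "bel": beldorrode, belkapa, belkatapa, bellumor
Count: 4

4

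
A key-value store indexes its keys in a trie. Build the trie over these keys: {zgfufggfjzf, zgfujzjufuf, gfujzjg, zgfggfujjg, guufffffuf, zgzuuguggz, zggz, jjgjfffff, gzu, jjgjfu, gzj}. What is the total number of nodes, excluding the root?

For each word, the new-node count is its length minus the longest prefix already in the trie:
  "zgfufggfjzf" → 11 new (z, g, f, u, f, g, g, f, j, z, f)
  "zgfujzjufuf" → prefix "zgfu" already present; 7 new (j, z, j, u, f, u, f)
  "gfujzjg" → 7 new (g, f, u, j, z, j, g)
  "zgfggfujjg" → prefix "zgf" already present; 7 new (g, g, f, u, j, j, g)
  "guufffffuf" → prefix "g" already present; 9 new (u, u, f, f, f, f, f, u, f)
  "zgzuuguggz" → prefix "zg" already present; 8 new (z, u, u, g, u, g, g, z)
  "zggz" → prefix "zg" already present; 2 new (g, z)
  "jjgjfffff" → 9 new (j, j, g, j, f, f, f, f, f)
  "gzu" → prefix "g" already present; 2 new (z, u)
  "jjgjfu" → prefix "jjgjf" already present; 1 new (u)
  "gzj" → prefix "gz" already present; 1 new (j)
Total nodes = 11 + 7 + 7 + 7 + 9 + 8 + 2 + 9 + 2 + 1 + 1 = 64

64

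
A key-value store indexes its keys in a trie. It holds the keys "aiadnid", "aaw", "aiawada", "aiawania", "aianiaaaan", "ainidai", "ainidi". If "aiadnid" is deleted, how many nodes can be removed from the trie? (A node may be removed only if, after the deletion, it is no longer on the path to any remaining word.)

A node on "aiadnid"'s path can go only if nothing else ends at it or branches off below it.
The suffix "dnid" (4 nodes) is used only by "aiadnid"; the node for "aia" still has the child "w", so pruning stops there.
Nodes removed: 4

4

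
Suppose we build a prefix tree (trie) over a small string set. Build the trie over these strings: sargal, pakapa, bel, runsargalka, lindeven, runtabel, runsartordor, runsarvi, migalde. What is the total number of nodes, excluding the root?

Trace insertions, counting only characters that open a new branch:
  "sargal" → 6 new (s, a, r, g, a, l)
  "pakapa" → 6 new (p, a, k, a, p, a)
  "bel" → 3 new (b, e, l)
  "runsargalka" → 11 new (r, u, n, s, a, r, g, a, l, k, a)
  "lindeven" → 8 new (l, i, n, d, e, v, e, n)
  "runtabel" → prefix "run" already present; 5 new (t, a, b, e, l)
  "runsartordor" → prefix "runsar" already present; 6 new (t, o, r, d, o, r)
  "runsarvi" → prefix "runsar" already present; 2 new (v, i)
  "migalde" → 7 new (m, i, g, a, l, d, e)
Total nodes = 6 + 6 + 3 + 11 + 8 + 5 + 6 + 2 + 7 = 54

54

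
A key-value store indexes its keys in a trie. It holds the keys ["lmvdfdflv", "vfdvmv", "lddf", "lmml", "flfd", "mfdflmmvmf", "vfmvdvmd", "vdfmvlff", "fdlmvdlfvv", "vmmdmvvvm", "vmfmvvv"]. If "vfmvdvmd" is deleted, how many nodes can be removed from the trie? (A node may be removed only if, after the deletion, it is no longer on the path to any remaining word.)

A node on "vfmvdvmd"'s path can go only if nothing else ends at it or branches off below it.
The suffix "mvdvmd" (6 nodes) is used only by "vfmvdvmd"; the node for "vf" still has the child "d", so pruning stops there.
Nodes removed: 6

6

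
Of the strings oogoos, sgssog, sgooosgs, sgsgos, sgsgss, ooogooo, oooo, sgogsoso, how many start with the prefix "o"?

Walk to "o"; the words in its subtree are exactly those with that prefix.
Words under "o": oogoos, ooogooo, oooo
Count: 3

3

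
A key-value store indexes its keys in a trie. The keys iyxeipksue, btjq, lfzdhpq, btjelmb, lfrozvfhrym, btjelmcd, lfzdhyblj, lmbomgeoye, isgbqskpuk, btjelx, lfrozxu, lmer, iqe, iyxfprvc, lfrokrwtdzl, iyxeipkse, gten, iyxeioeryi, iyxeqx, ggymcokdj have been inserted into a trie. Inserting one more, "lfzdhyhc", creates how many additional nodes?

2

The longest prefix of "lfzdhyhc" already in the trie is "lfzdhy" (length 6).
So 8 − 6 = 2 new nodes.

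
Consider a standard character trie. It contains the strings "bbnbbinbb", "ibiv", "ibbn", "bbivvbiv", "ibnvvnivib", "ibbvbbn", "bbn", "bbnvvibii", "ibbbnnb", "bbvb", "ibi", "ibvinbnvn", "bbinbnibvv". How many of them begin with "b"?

Filter for entries beginning with "b":
Matches: "bbinbnibvv", "bbivvbiv", "bbn", "bbnbbinbb", "bbnvvibii", "bbvb"
Count: 6

6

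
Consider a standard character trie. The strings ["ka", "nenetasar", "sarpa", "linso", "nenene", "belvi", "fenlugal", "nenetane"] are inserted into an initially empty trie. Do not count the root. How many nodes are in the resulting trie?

Trace insertions, counting only characters that open a new branch:
  "ka" → 2 new (k, a)
  "nenetasar" → 9 new (n, e, n, e, t, a, s, a, r)
  "sarpa" → 5 new (s, a, r, p, a)
  "linso" → 5 new (l, i, n, s, o)
  "nenene" → prefix "nene" already present; 2 new (n, e)
  "belvi" → 5 new (b, e, l, v, i)
  "fenlugal" → 8 new (f, e, n, l, u, g, a, l)
  "nenetane" → prefix "neneta" already present; 2 new (n, e)
Total nodes = 2 + 9 + 5 + 5 + 2 + 5 + 8 + 2 = 38

38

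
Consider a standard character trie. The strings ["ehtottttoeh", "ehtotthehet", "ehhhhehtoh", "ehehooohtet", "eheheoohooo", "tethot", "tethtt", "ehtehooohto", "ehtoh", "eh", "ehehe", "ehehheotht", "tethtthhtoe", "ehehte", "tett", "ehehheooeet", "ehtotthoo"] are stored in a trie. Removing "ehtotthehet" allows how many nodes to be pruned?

A node on "ehtotthehet"'s path can go only if nothing else ends at it or branches off below it.
The suffix "ehet" (4 nodes) is used only by "ehtotthehet"; the node for "ehtotth" still has the child "o", so pruning stops there.
Nodes removed: 4

4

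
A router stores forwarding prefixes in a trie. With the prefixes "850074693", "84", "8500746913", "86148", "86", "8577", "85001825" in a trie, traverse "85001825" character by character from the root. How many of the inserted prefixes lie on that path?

1

Check each prefix of "85001825" against the stored set — each match is an end-marker on the path.
Prefixes of the query that are stored words: "85001825"
Count: 1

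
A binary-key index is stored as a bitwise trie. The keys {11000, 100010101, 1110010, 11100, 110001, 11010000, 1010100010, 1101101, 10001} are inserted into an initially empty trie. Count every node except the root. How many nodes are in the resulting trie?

Insert word by word; a character creates a node only if that edge doesn't already exist:
  "11000" → 5 new (1, 1, 0, 0, 0)
  "100010101" → prefix "1" already present; 8 new (0, 0, 0, 1, 0, 1, 0, 1)
  "1110010" → prefix "11" already present; 5 new (1, 0, 0, 1, 0)
  "11100" → prefix "11100" already present; 0 new (none)
  "110001" → prefix "11000" already present; 1 new (1)
  "11010000" → prefix "110" already present; 5 new (1, 0, 0, 0, 0)
  "1010100010" → prefix "10" already present; 8 new (1, 0, 1, 0, 0, 0, 1, 0)
  "1101101" → prefix "1101" already present; 3 new (1, 0, 1)
  "10001" → prefix "10001" already present; 0 new (none)
Total nodes = 5 + 8 + 5 + 0 + 1 + 5 + 8 + 3 + 0 = 35

35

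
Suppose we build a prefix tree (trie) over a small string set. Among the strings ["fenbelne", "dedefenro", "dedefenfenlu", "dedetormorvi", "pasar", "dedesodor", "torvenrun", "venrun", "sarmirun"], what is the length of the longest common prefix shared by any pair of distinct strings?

7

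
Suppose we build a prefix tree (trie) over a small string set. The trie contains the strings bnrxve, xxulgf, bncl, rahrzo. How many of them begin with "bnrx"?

1

Traverse to the node for "bnrx", then collect every word in that subtree.
Matches: "bnrxve"
Count: 1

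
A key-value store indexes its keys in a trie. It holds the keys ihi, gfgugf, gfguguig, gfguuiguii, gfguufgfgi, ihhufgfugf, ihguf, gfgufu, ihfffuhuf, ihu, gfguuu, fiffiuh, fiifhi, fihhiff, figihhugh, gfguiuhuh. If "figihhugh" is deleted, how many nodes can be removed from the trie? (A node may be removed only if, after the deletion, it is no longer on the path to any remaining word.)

7

After clearing the end-marker at "figihhugh", prune upward until reaching a node still needed by another word.
The suffix "gihhugh" (7 nodes) is used only by "figihhugh"; the node for "fi" still has the child "f", so pruning stops there.
Nodes removed: 7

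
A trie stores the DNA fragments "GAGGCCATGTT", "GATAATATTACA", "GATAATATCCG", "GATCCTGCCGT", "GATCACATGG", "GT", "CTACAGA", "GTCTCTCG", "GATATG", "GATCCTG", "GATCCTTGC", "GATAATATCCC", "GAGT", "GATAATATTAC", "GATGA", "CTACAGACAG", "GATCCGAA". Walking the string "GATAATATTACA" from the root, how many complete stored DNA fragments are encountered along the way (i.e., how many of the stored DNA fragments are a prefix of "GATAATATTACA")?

2

Check each prefix of "GATAATATTACA" against the stored set — each match is an end-marker on the path.
Prefixes of the query that are stored words: "GATAATATTAC", "GATAATATTACA"
Count: 2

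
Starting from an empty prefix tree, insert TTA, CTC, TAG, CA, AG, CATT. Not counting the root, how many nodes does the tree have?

13

Count nodes per top-level branch (shared prefixes stored once):
  'A'-branch (AG): 2 nodes
  'C'-branch (CA, CATT, CTC): 6 nodes
  'T'-branch (TAG, TTA): 5 nodes
Sum: 13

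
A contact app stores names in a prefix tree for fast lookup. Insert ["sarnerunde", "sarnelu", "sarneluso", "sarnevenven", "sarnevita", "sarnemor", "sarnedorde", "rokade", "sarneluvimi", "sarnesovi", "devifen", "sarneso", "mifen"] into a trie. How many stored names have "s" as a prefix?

10

Walk to "s"; the words in its subtree are exactly those with that prefix.
Matches: "sarnedorde", "sarnelu", "sarneluso", "sarneluvimi", "sarnemor", "sarnerunde", "sarneso", "sarnesovi", "sarnevenven", "sarnevita"
Count: 10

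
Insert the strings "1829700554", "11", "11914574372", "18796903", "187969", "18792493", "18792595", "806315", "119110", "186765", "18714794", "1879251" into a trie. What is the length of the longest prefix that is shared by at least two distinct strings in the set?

6

Equivalently: take the maximum, over all pairs, of their longest common prefix length.
e.g. "1879251" and "18792595" share the prefix "187925" of length 6; no pair shares a longer one.
Longest shared-prefix length: 6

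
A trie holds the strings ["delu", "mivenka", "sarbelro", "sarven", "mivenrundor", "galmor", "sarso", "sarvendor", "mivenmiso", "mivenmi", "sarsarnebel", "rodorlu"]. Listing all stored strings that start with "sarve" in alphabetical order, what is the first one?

sarven

Words with prefix "sarve", in lexicographic order: "sarven", "sarvendor"
The 1st is sarven.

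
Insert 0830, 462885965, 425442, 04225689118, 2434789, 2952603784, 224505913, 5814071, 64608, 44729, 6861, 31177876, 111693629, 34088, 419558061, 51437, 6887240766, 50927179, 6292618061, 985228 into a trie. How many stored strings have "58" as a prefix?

1

Walk to "58"; the words in its subtree are exactly those with that prefix.
Matches: "5814071"
Count: 1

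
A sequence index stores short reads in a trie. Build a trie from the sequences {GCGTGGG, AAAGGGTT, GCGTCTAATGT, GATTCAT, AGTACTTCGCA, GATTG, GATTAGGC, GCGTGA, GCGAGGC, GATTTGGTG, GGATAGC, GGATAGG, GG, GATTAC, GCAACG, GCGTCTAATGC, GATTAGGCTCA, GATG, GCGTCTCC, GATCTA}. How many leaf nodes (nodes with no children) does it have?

18

Leaves are exactly the stored words that no other stored word extends.
Those words: "AAAGGGTT", "AGTACTTCGCA", "GATCTA", "GATG", "GATTAC", "GATTAGGCTCA", "GATTCAT", "GATTG", "GATTTGGTG", "GCAACG", "GCGAGGC", "GCGTCTAATGC", "GCGTCTAATGT", "GCGTCTCC", "GCGTGA", "GCGTGGG", "GGATAGC", "GGATAGG"
Leaf count: 18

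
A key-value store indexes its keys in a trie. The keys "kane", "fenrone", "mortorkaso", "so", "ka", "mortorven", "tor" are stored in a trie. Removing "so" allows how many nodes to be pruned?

2

Walk "so" from the leaf back toward the root, removing each node that no remaining word uses.
No other word shares any prefix with "so", so all 2 of its nodes go.
Nodes removed: 2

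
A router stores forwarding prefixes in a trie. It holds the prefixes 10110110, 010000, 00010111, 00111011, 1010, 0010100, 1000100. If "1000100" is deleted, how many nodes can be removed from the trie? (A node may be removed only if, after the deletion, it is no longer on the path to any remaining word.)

Walk "1000100" from the leaf back toward the root, removing each node that no remaining word uses.
The suffix "00100" (5 nodes) is used only by "1000100"; the node for "10" still has the child "1", so pruning stops there.
Nodes removed: 5

5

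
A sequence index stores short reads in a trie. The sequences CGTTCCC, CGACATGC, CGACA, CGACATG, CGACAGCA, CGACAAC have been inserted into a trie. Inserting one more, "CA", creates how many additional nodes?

"C" is already a path in the trie; the remaining "A" must be added.
So 2 − 1 = 1 new nodes.

1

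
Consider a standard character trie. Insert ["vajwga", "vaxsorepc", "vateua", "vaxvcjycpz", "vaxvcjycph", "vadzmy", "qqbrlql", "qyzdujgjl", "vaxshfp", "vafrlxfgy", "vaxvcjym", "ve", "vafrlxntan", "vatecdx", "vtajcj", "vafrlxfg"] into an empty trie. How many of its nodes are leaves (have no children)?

Leaves are exactly the stored words that no other stored word extends.
Those words: "qqbrlql", "qyzdujgjl", "vadzmy", "vafrlxfgy", "vafrlxntan", "vajwga", "vatecdx", "vateua", "vaxshfp", "vaxsorepc", "vaxvcjycph", "vaxvcjycpz", "vaxvcjym", "ve", "vtajcj"
Leaf count: 15

15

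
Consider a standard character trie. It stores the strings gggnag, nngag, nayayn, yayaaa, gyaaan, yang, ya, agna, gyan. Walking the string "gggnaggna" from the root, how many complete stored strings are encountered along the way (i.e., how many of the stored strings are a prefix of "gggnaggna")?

1

Check each prefix of "gggnaggna" against the stored set — each match is an end-marker on the path.
Prefixes of the query that are stored words: "gggnag"
Count: 1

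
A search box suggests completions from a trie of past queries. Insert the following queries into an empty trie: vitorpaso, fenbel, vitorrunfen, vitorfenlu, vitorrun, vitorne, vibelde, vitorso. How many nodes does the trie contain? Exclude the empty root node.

35

For each word, the new-node count is its length minus the longest prefix already in the trie:
  "vitorpaso" → 9 new (v, i, t, o, r, p, a, s, o)
  "fenbel" → 6 new (f, e, n, b, e, l)
  "vitorrunfen" → prefix "vitor" already present; 6 new (r, u, n, f, e, n)
  "vitorfenlu" → prefix "vitor" already present; 5 new (f, e, n, l, u)
  "vitorrun" → prefix "vitorrun" already present; 0 new (none)
  "vitorne" → prefix "vitor" already present; 2 new (n, e)
  "vibelde" → prefix "vi" already present; 5 new (b, e, l, d, e)
  "vitorso" → prefix "vitor" already present; 2 new (s, o)
Total nodes = 9 + 6 + 6 + 5 + 0 + 2 + 5 + 2 = 35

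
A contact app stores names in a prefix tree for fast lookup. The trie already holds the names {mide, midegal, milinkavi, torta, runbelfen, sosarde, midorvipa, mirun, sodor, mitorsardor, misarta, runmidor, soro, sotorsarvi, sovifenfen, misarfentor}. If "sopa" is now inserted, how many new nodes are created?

2

"so" is already a path in the trie; the remaining "pa" must be added.
Each of the 2 remaining characters creates one node.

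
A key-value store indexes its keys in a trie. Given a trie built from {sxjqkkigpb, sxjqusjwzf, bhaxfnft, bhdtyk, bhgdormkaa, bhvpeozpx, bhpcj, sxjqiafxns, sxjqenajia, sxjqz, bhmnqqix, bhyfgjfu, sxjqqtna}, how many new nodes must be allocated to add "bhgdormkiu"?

2

The longest prefix of "bhgdormkiu" already in the trie is "bhgdormk" (length 8).
New nodes needed: |"bhgdormkiu"| − 8 = 10 − 8 = 2.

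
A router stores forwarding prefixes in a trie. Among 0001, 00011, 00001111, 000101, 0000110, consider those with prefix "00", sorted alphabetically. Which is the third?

0001

DFS of the "00" subtree visits, in order: "0000110", "00001111", "0001", "000101", "00011"
The 3rd is 0001.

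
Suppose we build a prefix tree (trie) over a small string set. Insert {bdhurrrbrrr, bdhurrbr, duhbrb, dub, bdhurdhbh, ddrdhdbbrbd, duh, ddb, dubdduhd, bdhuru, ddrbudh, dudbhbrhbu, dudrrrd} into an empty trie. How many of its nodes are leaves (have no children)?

11

Leaves are exactly the stored words that no other stored word extends.
Those words: "bdhurdhbh", "bdhurrbr", "bdhurrrbrrr", "bdhuru", "ddb", "ddrbudh", "ddrdhdbbrbd", "dubdduhd", "dudbhbrhbu", "dudrrrd", "duhbrb"
Leaf count: 11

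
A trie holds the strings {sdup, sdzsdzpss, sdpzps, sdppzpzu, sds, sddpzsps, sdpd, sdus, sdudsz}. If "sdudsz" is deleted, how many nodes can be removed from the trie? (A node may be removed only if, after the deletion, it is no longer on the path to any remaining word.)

3

Walk "sdudsz" from the leaf back toward the root, removing each node that no remaining word uses.
The suffix "dsz" (3 nodes) is used only by "sdudsz"; the node for "sdu" still has the child "p", so pruning stops there.
Nodes removed: 3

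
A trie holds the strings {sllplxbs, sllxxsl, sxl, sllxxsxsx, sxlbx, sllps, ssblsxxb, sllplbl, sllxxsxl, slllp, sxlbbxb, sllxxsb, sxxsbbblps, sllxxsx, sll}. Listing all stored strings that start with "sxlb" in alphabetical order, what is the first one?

Filter for "sxlb…" and sort: "sxlbbxb", "sxlbx"
Position 1: sxlbbxb

sxlbbxb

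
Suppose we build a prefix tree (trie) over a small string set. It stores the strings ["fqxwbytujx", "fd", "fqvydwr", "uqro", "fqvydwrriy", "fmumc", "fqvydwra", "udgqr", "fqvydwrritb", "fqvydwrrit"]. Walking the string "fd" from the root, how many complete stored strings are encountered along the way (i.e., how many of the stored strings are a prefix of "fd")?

1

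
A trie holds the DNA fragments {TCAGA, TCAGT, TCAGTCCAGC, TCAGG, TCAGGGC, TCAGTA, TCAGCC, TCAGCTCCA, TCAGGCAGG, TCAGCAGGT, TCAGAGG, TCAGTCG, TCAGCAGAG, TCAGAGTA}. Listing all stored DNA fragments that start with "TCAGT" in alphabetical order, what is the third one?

TCAGTCCAGC

DFS of the "TCAGT" subtree visits, in order: "TCAGT", "TCAGTA", "TCAGTCCAGC", "TCAGTCG"
Position 3: TCAGTCCAGC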